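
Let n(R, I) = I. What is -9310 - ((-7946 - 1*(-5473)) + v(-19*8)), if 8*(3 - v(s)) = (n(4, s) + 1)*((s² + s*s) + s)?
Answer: -876147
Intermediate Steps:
v(s) = 3 - (1 + s)*(s + 2*s²)/8 (v(s) = 3 - (s + 1)*((s² + s*s) + s)/8 = 3 - (1 + s)*((s² + s²) + s)/8 = 3 - (1 + s)*(2*s² + s)/8 = 3 - (1 + s)*(s + 2*s²)/8)
-9310 - ((-7946 - 1*(-5473)) + v(-19*8)) = -9310 - ((-7946 - 1*(-5473)) + (3 - 3*(-19*8)²/8 - (-19*8)³/4 - (-19)*8/8)) = -9310 - ((-7946 + 5473) + (3 - 3/8*(-152)² - ¼*(-152)³ - ⅛*(-152))) = -9310 - (-2473 + (3 - 3/8*23104 - ¼*(-3511808) + 19)) = -9310 - (-2473 + (3 - 8664 + 877952 + 19)) = -9310 - (-2473 + 869310) = -9310 - 1*866837 = -9310 - 866837 = -876147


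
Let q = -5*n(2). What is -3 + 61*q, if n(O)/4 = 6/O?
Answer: -3663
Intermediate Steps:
n(O) = 24/O (n(O) = 4*(6/O) = 24/O)
q = -60 (q = -120/2 = -5*12 = -60)
-3 + 61*q = -3 + 61*(-60) = -3 - 3660 = -3663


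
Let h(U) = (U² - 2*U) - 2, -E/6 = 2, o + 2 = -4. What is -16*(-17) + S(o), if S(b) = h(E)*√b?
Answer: 272 + 166*I*√6 ≈ 272.0 + 406.62*I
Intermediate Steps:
o = -6 (o = -2 - 4 = -6)
E = -12 (E = -6*2 = -12)
h(U) = -2 + U² - 2*U
S(b) = 166*√b (S(b) = (-2 + (-12)² - 2*(-12))*√b = (-2 + 144 + 24)*√b = 166*√b)
-16*(-17) + S(o) = -16*(-17) + 166*√(-6) = 272 + 166*(I*√6) = 272 + 166*I*√6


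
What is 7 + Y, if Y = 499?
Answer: 506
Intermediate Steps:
7 + Y = 7 + 499 = 506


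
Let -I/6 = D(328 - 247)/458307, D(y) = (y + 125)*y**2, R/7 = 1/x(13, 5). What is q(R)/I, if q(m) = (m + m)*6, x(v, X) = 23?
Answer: -356461/1727001 ≈ -0.20640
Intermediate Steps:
R = 7/23 ≈ 0.30435
D(y) = y**2*(125 + y) (D(y) = (125 + y)*y**2 = y**2*(125 + y))
q(m) = 12*m (q(m) = (2*m)*6 = 12*m)
I = -901044/50923 (I = -6*(328 - 247)**2*(125 + (328 - 247))/458307 = -6*81**2*(125 + 81)/458307 = -6*6561*206/458307 = -8109396/458307 = -6*150174/50923 = -901044/50923 ≈ -17.694)
q(R)/I = (12*(7/23))/(-901044/50923) = (84/23)*(-50923/901044) = -356461/1727001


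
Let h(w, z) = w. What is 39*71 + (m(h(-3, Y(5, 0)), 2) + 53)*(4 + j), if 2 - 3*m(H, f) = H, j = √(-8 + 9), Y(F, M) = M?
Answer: 9127/3 ≈ 3042.3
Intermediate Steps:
j = 1 (j = √1 = 1)
m(H, f) = ⅔ - H/3
39*71 + (m(h(-3, Y(5, 0)), 2) + 53)*(4 + j) = 39*71 + ((⅔ - ⅓*(-3)) + 53)*(4 + 1) = 2769 + ((⅔ + 1) + 53)*5 = 2769 + (5/3 + 53)*5 = 2769 + (164/3)*5 = 2769 + 820/3 = 9127/3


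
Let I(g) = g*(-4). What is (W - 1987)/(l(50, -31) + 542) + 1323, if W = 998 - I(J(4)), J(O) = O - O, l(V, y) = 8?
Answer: 726661/550 ≈ 1321.2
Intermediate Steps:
J(O) = 0
I(g) = -4*g
W = 998 (W = 998 - (-4)*0 = 998 - 1*0 = 998 + 0 = 998)
(W - 1987)/(l(50, -31) + 542) + 1323 = (998 - 1987)/(8 + 542) + 1323 = -989/550 + 1323 = 726661/550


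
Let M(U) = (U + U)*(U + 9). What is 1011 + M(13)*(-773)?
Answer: -441145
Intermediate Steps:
M(U) = 2*U*(9 + U) (M(U) = (2*U)*(9 + U) = 2*U*(9 + U))
1011 + M(13)*(-773) = 1011 + (2*13*(9 + 13))*(-773) = 1011 + (2*13*22)*(-773) = 1011 + 572*(-773) = 1011 - 442156 = -441145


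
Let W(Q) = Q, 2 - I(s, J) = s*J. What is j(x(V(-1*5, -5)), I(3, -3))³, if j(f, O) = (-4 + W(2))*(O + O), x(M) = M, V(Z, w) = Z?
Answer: -85184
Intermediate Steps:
I(s, J) = 2 - J*s (I(s, J) = 2 - s*J = 2 - J*s)
j(f, O) = -4*O (j(f, O) = (-4 + 2)*(O + O) = -4*O)
j(x(V(-1*5, -5)), I(3, -3))³ = (-4*(2 - 1*(-3)*3))³ = (-4*(2 + 9))³ = (-4*11)³ = (-44)³ = -85184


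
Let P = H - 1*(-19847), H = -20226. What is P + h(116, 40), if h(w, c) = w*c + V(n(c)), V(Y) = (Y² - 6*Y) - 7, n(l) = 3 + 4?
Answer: 4261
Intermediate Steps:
n(l) = 7
V(Y) = -7 + Y² - 6*Y
h(w, c) = c*w (h(w, c) = w*c + (-7 + 7² - 6*7) = c*w + (-7 + 49 - 42) = c*w + 0 = c*w)
P = -379 (P = -20226 - 1*(-19847) = -20226 + 19847 = -379)
P + h(116, 40) = -379 + 40*116 = -379 + 4640 = 4261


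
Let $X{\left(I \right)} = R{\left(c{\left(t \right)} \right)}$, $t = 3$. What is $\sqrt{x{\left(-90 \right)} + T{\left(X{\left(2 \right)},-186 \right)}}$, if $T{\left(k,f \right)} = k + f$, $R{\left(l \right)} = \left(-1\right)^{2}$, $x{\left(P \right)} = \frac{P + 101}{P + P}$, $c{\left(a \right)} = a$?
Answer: $\frac{i \sqrt{166555}}{30} \approx 13.604 i$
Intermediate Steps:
$x{\left(P \right)} = \frac{101 + P}{2 P}$
$R{\left(l \right)} = 1$
$X{\left(I \right)} = 1$
$T{\left(k,f \right)} = f + k$
$\sqrt{x{\left(-90 \right)} + T{\left(X{\left(2 \right)},-186 \right)}} = \sqrt{\frac{101 - 90}{2 \left(-90\right)} + \left(-186 + 1\right)} = \sqrt{\frac{1}{2} \left(- \frac{1}{90}\right) 11 - 185} = \sqrt{- \frac{11}{180} - 185} = \sqrt{- \frac{33311}{180}} = \frac{i \sqrt{166555}}{30}$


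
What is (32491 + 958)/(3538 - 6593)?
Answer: -2573/235 ≈ -10.949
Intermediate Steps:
(32491 + 958)/(3538 - 6593) = 33449/(-3055) = 33449*(-1/3055) = -2573/235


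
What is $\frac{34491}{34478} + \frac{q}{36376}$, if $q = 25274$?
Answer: $\frac{531510397}{313542932} \approx 1.6952$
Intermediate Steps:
$\frac{34491}{34478} + \frac{q}{36376} = \frac{34491}{34478} + \frac{25274}{36376} = 34491 \cdot \frac{1}{34478} + 25274 \cdot \frac{1}{36376} = \frac{34491}{34478} + \frac{12637}{18188} = \frac{531510397}{313542932}$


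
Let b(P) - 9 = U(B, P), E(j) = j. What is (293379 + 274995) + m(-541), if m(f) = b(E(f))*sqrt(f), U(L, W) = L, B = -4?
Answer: 568374 + 5*I*sqrt(541) ≈ 5.6837e+5 + 116.3*I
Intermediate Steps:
b(P) = 5 (b(P) = 9 - 4 = 5)
m(f) = 5*sqrt(f)
(293379 + 274995) + m(-541) = (293379 + 274995) + 5*sqrt(-541) = 568374 + 5*(I*sqrt(541)) = 568374 + 5*I*sqrt(541)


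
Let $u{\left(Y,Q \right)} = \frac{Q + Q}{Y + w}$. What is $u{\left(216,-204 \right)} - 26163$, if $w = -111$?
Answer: $- \frac{915841}{35} \approx -26167.0$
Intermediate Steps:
$u{\left(Y,Q \right)} = \frac{2 Q}{-111 + Y}$ ($u{\left(Y,Q \right)} = \frac{Q + Q}{Y - 111} = \frac{2 Q}{-111 + Y}$)
$u{\left(216,-204 \right)} - 26163 = 2 \left(-204\right) \frac{1}{-111 + 216} - 26163 = 2 \left(-204\right) \frac{1}{105} - 26163 = - \frac{136}{35} - 26163 = - \frac{915841}{35}$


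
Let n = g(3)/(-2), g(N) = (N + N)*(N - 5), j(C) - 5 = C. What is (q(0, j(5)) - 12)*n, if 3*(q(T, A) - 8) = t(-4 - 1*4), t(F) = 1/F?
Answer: -97/4 ≈ -24.250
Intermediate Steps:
j(C) = 5 + C
q(T, A) = 191/24 (q(T, A) = 8 + 1/(3*(-4 - 1*4)) = 8 + 1/(3*(-4 - 4)) = 8 + (⅓)/(-8) = 8 + (⅓)*(-⅛) = 8 - 1/24 = 191/24)
g(N) = 2*N*(-5 + N) (g(N) = (2*N)*(-5 + N) = 2*N*(-5 + N))
n = 6 (n = (2*3*(-5 + 3))/(-2) = (2*3*(-2))*(-½) = -12*(-½) = 6)
(q(0, j(5)) - 12)*n = (191/24 - 12)*6 = -97/24*6 = -97/4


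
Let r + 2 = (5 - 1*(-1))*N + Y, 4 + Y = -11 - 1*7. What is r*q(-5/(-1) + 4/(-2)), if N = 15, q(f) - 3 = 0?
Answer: 198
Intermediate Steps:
q(f) = 3 (q(f) = 3 + 0 = 3)
Y = -22 (Y = -4 + (-11 - 1*7) = -4 + (-11 - 7) = -4 - 18 = -22)
r = 66 (r = -2 + ((5 - 1*(-1))*15 - 22) = -2 + ((5 + 1)*15 - 22) = -2 + (6*15 - 22) = -2 + (90 - 22) = -2 + 68 = 66)
r*q(-5/(-1) + 4/(-2)) = 66*3 = 198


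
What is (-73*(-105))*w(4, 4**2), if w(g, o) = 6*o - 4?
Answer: 705180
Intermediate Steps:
w(g, o) = -4 + 6*o
(-73*(-105))*w(4, 4**2) = (-73*(-105))*(-4 + 6*4**2) = 7665*(-4 + 6*16) = 7665*(-4 + 96) = 7665*92 = 705180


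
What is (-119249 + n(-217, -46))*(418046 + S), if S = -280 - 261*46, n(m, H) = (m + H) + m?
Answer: -48581239040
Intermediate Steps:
n(m, H) = H + 2*m (n(m, H) = (H + m) + m = H + 2*m)
S = -12286 (S = -280 - 12006 = -12286)
(-119249 + n(-217, -46))*(418046 + S) = (-119249 + (-46 + 2*(-217)))*(418046 - 12286) = (-119249 + (-46 - 434))*405760 = (-119249 - 480)*405760 = -119729*405760 = -48581239040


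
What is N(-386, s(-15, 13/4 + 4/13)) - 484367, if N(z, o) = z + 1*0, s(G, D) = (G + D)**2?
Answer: -484753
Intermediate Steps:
s(G, D) = (D + G)**2
N(z, o) = z (N(z, o) = z + 0 = z)
N(-386, s(-15, 13/4 + 4/13)) - 484367 = -386 - 484367 = -484753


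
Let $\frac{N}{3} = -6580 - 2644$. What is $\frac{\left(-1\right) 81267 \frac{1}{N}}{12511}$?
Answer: $\frac{27089}{115401464} \approx 0.00023474$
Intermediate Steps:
$N = -27672$ ($N = 3 \left(-6580 - 2644\right) = 3 \left(-9224\right) = -27672$)
$\frac{\left(-1\right) 81267 \frac{1}{N}}{12511} = \frac{\left(-1\right) 81267 \frac{1}{-27672}}{12511} = \left(-81267\right) \left(- \frac{1}{27672}\right) \frac{1}{12511} = \frac{27089}{9224} \cdot \frac{1}{12511} = \frac{27089}{115401464}$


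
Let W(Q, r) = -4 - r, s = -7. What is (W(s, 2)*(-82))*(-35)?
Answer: -17220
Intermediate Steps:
(W(s, 2)*(-82))*(-35) = ((-4 - 1*2)*(-82))*(-35) = ((-4 - 2)*(-82))*(-35) = -6*(-82)*(-35) = 492*(-35) = -17220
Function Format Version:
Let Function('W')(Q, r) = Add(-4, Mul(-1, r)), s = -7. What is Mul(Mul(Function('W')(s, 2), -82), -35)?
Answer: -17220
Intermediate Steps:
Mul(Mul(Function('W')(s, 2), -82), -35) = Mul(Mul(Add(-4, Mul(-1, 2)), -82), -35) = Mul(Mul(Add(-4, -2), -82), -35) = Mul(Mul(-6, -82), -35) = Mul(492, -35) = -17220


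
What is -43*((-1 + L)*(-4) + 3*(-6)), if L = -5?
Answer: -258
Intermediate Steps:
-43*((-1 + L)*(-4) + 3*(-6)) = -43*((-1 - 5)*(-4) + 3*(-6)) = -43*(-6*(-4) - 18) = -43*(24 - 18) = -43*6 = -258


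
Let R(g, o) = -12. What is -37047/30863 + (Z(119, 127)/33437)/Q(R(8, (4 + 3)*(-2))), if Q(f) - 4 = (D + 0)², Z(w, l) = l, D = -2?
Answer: -9906004711/8255729048 ≈ -1.1999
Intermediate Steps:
Q(f) = 8 (Q(f) = 4 + (-2 + 0)² = 4 + (-2)² = 4 + 4 = 8)
-37047/30863 + (Z(119, 127)/33437)/Q(R(8, (4 + 3)*(-2))) = -37047/30863 + (127/33437)/8 = -37047*1/30863 + (127*(1/33437))*(⅛) = -37047/30863 + (127/33437)*(⅛) = -37047/30863 + 127/267496 = -9906004711/8255729048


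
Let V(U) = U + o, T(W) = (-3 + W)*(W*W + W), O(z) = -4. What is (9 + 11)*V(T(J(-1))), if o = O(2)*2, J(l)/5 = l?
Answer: -3360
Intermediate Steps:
J(l) = 5*l
T(W) = (-3 + W)*(W + W**2) (T(W) = (-3 + W)*(W**2 + W) = (-3 + W)*(W + W**2))
o = -8 (o = -4*2 = -8)
V(U) = -8 + U (V(U) = U - 8 = -8 + U)
(9 + 11)*V(T(J(-1))) = (9 + 11)*(-8 + (5*(-1))*(-3 + (5*(-1))**2 - 10*(-1))) = 20*(-8 - 5*(-3 + (-5)**2 - 2*(-5))) = 20*(-8 - 5*(-3 + 25 + 10)) = 20*(-8 - 5*32) = 20*(-8 - 160) = 20*(-168) = -3360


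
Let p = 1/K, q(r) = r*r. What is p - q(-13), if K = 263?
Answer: -44446/263 ≈ -169.00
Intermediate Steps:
q(r) = r**2
p = 1/263 ≈ 0.0038023
p - q(-13) = 1/263 - 1*(-13)**2 = 1/263 - 1*169 = 1/263 - 169 = -44446/263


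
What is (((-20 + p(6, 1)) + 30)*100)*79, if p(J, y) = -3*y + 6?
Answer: 102700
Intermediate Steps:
p(J, y) = 6 - 3*y
(((-20 + p(6, 1)) + 30)*100)*79 = (((-20 + (6 - 3*1)) + 30)*100)*79 = (((-20 + (6 - 3)) + 30)*100)*79 = (((-20 + 3) + 30)*100)*79 = ((-17 + 30)*100)*79 = (13*100)*79 = 1300*79 = 102700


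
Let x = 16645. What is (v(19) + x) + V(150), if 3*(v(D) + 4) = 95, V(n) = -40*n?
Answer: 32018/3 ≈ 10673.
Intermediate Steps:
v(D) = 83/3 (v(D) = -4 + (1/3)*95 = -4 + 95/3 = 83/3)
(v(19) + x) + V(150) = (83/3 + 16645) - 40*150 = 50018/3 - 6000 = 32018/3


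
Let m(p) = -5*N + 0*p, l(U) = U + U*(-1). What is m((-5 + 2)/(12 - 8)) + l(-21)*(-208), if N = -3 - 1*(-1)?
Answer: 10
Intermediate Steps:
N = -2 (N = -3 + 1 = -2)
l(U) = 0 (l(U) = U - U = 0)
m(p) = 10 (m(p) = -5*(-2) + 0*p = 10 + 0 = 10)
m((-5 + 2)/(12 - 8)) + l(-21)*(-208) = 10 + 0*(-208) = 10 + 0 = 10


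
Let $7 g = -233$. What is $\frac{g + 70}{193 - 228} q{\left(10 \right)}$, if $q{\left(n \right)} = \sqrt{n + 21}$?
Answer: $- \frac{257 \sqrt{31}}{245} \approx -5.8405$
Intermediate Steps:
$g = - \frac{233}{7}$ ($g = \frac{1}{7} \left(-233\right) = - \frac{233}{7} \approx -33.286$)
$q{\left(n \right)} = \sqrt{21 + n}$
$\frac{g + 70}{193 - 228} q{\left(10 \right)} = \frac{- \frac{233}{7} + 70}{193 - 228} \sqrt{21 + 10} = \frac{257}{7 \left(-35\right)} \sqrt{31} = \frac{257}{7} \left(- \frac{1}{35}\right) \sqrt{31} = - \frac{257 \sqrt{31}}{245}$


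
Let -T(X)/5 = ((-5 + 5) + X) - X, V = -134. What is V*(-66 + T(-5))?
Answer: 8844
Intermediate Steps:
T(X) = 0 (T(X) = -5*(((-5 + 5) + X) - X) = -5*((0 + X) - X) = -5*(X - X) = -5*0 = 0)
V*(-66 + T(-5)) = -134*(-66 + 0) = -134*(-66) = 8844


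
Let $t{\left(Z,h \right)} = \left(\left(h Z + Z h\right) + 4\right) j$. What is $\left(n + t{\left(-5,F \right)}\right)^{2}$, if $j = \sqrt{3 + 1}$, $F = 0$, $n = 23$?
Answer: $961$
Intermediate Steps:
$j = 2$ ($j = \sqrt{4} = 2$)
$t{\left(Z,h \right)} = 8 + 4 Z h$ ($t{\left(Z,h \right)} = \left(\left(h Z + Z h\right) + 4\right) 2 = \left(\left(Z h + Z h\right) + 4\right) 2 = \left(2 Z h + 4\right) 2 = \left(4 + 2 Z h\right) 2 = 8 + 4 Z h$)
$\left(n + t{\left(-5,F \right)}\right)^{2} = \left(23 + \left(8 + 4 \left(-5\right) 0\right)\right)^{2} = \left(23 + \left(8 + 0\right)\right)^{2} = \left(23 + 8\right)^{2} = 31^{2} = 961$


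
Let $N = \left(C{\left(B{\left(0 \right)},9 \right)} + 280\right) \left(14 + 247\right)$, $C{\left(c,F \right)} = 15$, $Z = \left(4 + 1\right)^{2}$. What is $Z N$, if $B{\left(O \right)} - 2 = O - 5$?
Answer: $1924875$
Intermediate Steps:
$B{\left(O \right)} = -3 + O$ ($B{\left(O \right)} = 2 + \left(O - 5\right) = 2 + \left(-5 + O\right) = -3 + O$)
$Z = 25$ ($Z = 5^{2} = 25$)
$N = 76995$ ($N = \left(15 + 280\right) \left(14 + 247\right) = 295 \cdot 261 = 76995$)
$Z N = 25 \cdot 76995 = 1924875$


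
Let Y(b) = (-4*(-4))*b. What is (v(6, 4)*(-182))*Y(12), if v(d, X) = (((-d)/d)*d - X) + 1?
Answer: 314496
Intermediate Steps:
Y(b) = 16*b
v(d, X) = 1 - X - d (v(d, X) = (-d - X) + 1 = (-X - d) + 1 = 1 - X - d)
(v(6, 4)*(-182))*Y(12) = ((1 - 1*4 - 1*6)*(-182))*(16*12) = ((1 - 4 - 6)*(-182))*192 = -9*(-182)*192 = 1638*192 = 314496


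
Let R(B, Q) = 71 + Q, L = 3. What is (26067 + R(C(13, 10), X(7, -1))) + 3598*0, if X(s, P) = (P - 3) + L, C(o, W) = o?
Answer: 26137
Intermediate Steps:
X(s, P) = P (X(s, P) = (P - 3) + 3 = (-3 + P) + 3 = P)
(26067 + R(C(13, 10), X(7, -1))) + 3598*0 = (26067 + (71 - 1)) + 3598*0 = (26067 + 70) + 0 = 26137 + 0 = 26137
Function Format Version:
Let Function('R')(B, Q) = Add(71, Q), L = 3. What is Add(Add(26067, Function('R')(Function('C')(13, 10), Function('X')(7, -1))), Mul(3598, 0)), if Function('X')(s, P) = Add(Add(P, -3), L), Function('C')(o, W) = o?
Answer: 26137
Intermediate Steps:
Function('X')(s, P) = P (Function('X')(s, P) = Add(Add(P, -3), 3) = Add(Add(-3, P), 3) = P)
Add(Add(26067, Function('R')(Function('C')(13, 10), Function('X')(7, -1))), Mul(3598, 0)) = Add(Add(26067, Add(71, -1)), Mul(3598, 0)) = Add(Add(26067, 70), 0) = Add(26137, 0) = 26137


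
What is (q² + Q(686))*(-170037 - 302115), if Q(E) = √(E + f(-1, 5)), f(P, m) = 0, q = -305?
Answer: -43921939800 - 3305064*√14 ≈ -4.3934e+10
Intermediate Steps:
Q(E) = √E (Q(E) = √(E + 0) = √E)
(q² + Q(686))*(-170037 - 302115) = ((-305)² + √686)*(-170037 - 302115) = (93025 + 7*√14)*(-472152) = -43921939800 - 3305064*√14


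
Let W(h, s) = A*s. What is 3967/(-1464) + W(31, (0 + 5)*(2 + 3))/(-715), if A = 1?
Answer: -574601/209352 ≈ -2.7447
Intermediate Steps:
W(h, s) = s (W(h, s) = 1*s = s)
3967/(-1464) + W(31, (0 + 5)*(2 + 3))/(-715) = 3967/(-1464) + ((0 + 5)*(2 + 3))/(-715) = 3967*(-1/1464) + (5*5)*(-1/715) = -3967/1464 + 25*(-1/715) = -3967/1464 - 5/143 = -574601/209352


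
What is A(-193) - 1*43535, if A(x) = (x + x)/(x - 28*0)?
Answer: -43533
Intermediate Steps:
A(x) = 2 (A(x) = (2*x)/(x + 0) = (2*x)/x = 2)
A(-193) - 1*43535 = 2 - 1*43535 = 2 - 43535 = -43533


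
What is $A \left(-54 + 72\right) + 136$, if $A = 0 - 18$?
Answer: $-188$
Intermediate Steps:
$A = -18$ ($A = 0 - 18 = -18$)
$A \left(-54 + 72\right) + 136 = - 18 \left(-54 + 72\right) + 136 = \left(-18\right) 18 + 136 = -324 + 136 = -188$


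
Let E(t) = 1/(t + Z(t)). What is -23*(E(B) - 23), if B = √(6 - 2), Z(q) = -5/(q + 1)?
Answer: 460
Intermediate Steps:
Z(q) = -5/(1 + q)
B = 2 (B = √4 = 2)
E(t) = 1/(t - 5/(1 + t))
-23*(E(B) - 23) = -23*((1 + 2)/(-5 + 2*(1 + 2)) - 23) = -23*(3/(-5 + 2*3) - 23) = -23*(3/(-5 + 6) - 23) = -23*(3/1 - 23) = -23*(1*3 - 23) = -23*(3 - 23) = -23*(-20) = 460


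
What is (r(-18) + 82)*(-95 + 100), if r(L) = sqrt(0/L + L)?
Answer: 410 + 15*I*sqrt(2) ≈ 410.0 + 21.213*I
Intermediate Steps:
r(L) = sqrt(L) (r(L) = sqrt(0 + L) = sqrt(L))
(r(-18) + 82)*(-95 + 100) = (sqrt(-18) + 82)*(-95 + 100) = (3*I*sqrt(2) + 82)*5 = (82 + 3*I*sqrt(2))*5 = 410 + 15*I*sqrt(2)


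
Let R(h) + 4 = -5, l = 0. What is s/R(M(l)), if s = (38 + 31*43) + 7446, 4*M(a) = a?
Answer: -2939/3 ≈ -979.67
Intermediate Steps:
M(a) = a/4
R(h) = -9 (R(h) = -4 - 5 = -9)
s = 8817 (s = (38 + 1333) + 7446 = 1371 + 7446 = 8817)
s/R(M(l)) = 8817/(-9) = -⅑*8817 = -2939/3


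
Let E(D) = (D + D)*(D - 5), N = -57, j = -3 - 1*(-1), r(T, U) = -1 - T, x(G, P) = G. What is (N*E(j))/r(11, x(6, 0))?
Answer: 133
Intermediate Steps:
j = -2 (j = -3 + 1 = -2)
E(D) = 2*D*(-5 + D) (E(D) = (2*D)*(-5 + D) = 2*D*(-5 + D))
(N*E(j))/r(11, x(6, 0)) = (-114*(-2)*(-5 - 2))/(-1 - 1*11) = (-114*(-2)*(-7))/(-1 - 11) = -57*28/(-12) = -1596*(-1/12) = 133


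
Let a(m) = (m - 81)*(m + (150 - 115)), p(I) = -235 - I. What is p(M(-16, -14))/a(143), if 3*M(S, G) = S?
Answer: -689/33108 ≈ -0.020811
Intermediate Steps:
M(S, G) = S/3
a(m) = (-81 + m)*(35 + m) (a(m) = (-81 + m)*(m + 35) = (-81 + m)*(35 + m))
p(M(-16, -14))/a(143) = (-235 - (-16)/3)/(-2835 + 143² - 46*143) = (-235 - 1*(-16/3))/(-2835 + 20449 - 6578) = (-235 + 16/3)/11036 = -689/3*1/11036 = -689/33108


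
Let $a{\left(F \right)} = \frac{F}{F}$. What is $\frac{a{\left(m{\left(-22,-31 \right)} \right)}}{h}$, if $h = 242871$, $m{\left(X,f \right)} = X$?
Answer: $\frac{1}{242871} \approx 4.1174 \cdot 10^{-6}$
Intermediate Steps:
$a{\left(F \right)} = 1$
$\frac{a{\left(m{\left(-22,-31 \right)} \right)}}{h} = 1 \cdot \frac{1}{242871} = \frac{1}{242871}$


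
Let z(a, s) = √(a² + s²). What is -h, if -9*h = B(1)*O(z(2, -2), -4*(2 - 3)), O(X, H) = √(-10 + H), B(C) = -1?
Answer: -I*√6/9 ≈ -0.27217*I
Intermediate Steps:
h = I*√6/9 (h = -(-1)*√(-10 - 4*(2 - 3))/9 = -(-1)*√(-10 - 4*(-1))/9 = -(-1)*√(-10 + 4)/9 = -(-1)*√(-6)/9 = -(-1)*I*√6/9 = I*√6/9 ≈ 0.27217*I)
-h = -I*√6/9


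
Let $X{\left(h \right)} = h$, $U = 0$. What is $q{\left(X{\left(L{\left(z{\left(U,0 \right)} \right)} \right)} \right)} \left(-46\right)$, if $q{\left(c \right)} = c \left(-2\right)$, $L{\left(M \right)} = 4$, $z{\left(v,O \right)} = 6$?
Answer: $368$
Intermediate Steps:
$q{\left(c \right)} = - 2 c$
$q{\left(X{\left(L{\left(z{\left(U,0 \right)} \right)} \right)} \right)} \left(-46\right) = \left(-2\right) 4 \left(-46\right) = \left(-8\right) \left(-46\right) = 368$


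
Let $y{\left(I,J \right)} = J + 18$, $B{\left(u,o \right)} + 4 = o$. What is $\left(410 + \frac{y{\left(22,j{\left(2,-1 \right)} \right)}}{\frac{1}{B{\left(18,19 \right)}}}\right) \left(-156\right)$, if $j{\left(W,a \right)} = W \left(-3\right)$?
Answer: $-92040$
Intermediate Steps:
$B{\left(u,o \right)} = -4 + o$
$j{\left(W,a \right)} = - 3 W$
$y{\left(I,J \right)} = 18 + J$
$\left(410 + \frac{y{\left(22,j{\left(2,-1 \right)} \right)}}{\frac{1}{B{\left(18,19 \right)}}}\right) \left(-156\right) = \left(410 + \frac{18 - 6}{\frac{1}{-4 + 19}}\right) \left(-156\right) = \left(410 + \frac{18 - 6}{\frac{1}{15}}\right) \left(-156\right) = \left(410 + 12 \frac{1}{\frac{1}{15}}\right) \left(-156\right) = \left(410 + 12 \cdot 15\right) \left(-156\right) = \left(410 + 180\right) \left(-156\right) = 590 \left(-156\right) = -92040$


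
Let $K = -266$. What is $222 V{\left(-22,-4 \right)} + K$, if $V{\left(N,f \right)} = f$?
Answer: $-1154$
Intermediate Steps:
$222 V{\left(-22,-4 \right)} + K = 222 \left(-4\right) - 266 = -888 - 266 = -1154$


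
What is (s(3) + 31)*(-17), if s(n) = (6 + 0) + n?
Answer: -680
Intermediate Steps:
s(n) = 6 + n
(s(3) + 31)*(-17) = ((6 + 3) + 31)*(-17) = (9 + 31)*(-17) = 40*(-17) = -680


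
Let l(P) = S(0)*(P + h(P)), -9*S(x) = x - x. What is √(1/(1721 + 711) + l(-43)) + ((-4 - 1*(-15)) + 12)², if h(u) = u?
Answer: 529 + √38/304 ≈ 529.02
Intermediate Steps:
S(x) = 0 (S(x) = -(x - x)/9 = -⅑*0 = 0)
l(P) = 0 (l(P) = 0*(P + P) = 0*(2*P) = 0)
√(1/(1721 + 711) + l(-43)) + ((-4 - 1*(-15)) + 12)² = √(1/(1721 + 711) + 0) + ((-4 - 1*(-15)) + 12)² = √(1/2432 + 0) + ((-4 + 15) + 12)² = √(1/2432 + 0) + (11 + 12)² = √(1/2432) + 23² = √38/304 + 529 = 529 + √38/304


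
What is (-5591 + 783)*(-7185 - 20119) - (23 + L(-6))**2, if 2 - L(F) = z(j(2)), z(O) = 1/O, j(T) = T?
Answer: 525108127/4 ≈ 1.3128e+8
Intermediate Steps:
z(O) = 1/O
L(F) = 3/2 (L(F) = 2 - 1/2 = 3/2)
(-5591 + 783)*(-7185 - 20119) - (23 + L(-6))**2 = (-5591 + 783)*(-7185 - 20119) - (23 + 3/2)**2 = -4808*(-27304) - (49/2)**2 = 131277632 - 1*2401/4 = 131277632 - 2401/4 = 525108127/4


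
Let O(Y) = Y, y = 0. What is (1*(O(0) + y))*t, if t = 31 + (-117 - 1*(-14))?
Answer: 0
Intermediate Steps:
t = -72 (t = 31 + (-117 + 14) = 31 - 103 = -72)
(1*(O(0) + y))*t = (1*(0 + 0))*(-72) = (1*0)*(-72) = 0*(-72) = 0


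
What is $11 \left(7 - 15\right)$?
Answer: $-88$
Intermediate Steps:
$11 \left(7 - 15\right) = 11 \left(-8\right) = -88$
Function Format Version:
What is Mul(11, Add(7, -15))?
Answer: -88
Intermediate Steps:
Mul(11, Add(7, -15)) = Mul(11, -8) = -88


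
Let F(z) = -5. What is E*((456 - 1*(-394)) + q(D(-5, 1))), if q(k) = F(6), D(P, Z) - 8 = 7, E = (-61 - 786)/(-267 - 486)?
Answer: 715715/753 ≈ 950.48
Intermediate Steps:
E = 847/753 (E = -847/(-753) = -847*(-1/753) = 847/753 ≈ 1.1248)
D(P, Z) = 15 (D(P, Z) = 8 + 7 = 15)
q(k) = -5
E*((456 - 1*(-394)) + q(D(-5, 1))) = 847*((456 - 1*(-394)) - 5)/753 = 847*((456 + 394) - 5)/753 = 847*(850 - 5)/753 = (847/753)*845 = 715715/753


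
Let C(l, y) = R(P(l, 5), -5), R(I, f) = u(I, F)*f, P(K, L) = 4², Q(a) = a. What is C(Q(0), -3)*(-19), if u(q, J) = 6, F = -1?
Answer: 570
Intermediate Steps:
P(K, L) = 16
R(I, f) = 6*f
C(l, y) = -30 (C(l, y) = 6*(-5) = -30)
C(Q(0), -3)*(-19) = -30*(-19) = 570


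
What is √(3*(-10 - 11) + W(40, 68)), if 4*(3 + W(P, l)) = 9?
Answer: I*√255/2 ≈ 7.9844*I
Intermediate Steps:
W(P, l) = -¾ (W(P, l) = -3 + (¼)*9 = -3 + 9/4 = -¾)
√(3*(-10 - 11) + W(40, 68)) = √(3*(-10 - 11) - ¾) = √(3*(-21) - ¾) = √(-63 - ¾) = √(-255/4) = I*√255/2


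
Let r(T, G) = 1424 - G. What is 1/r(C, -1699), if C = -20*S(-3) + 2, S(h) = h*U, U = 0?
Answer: 1/3123 ≈ 0.00032020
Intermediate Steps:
S(h) = 0 (S(h) = h*0 = 0)
C = 2 (C = -20*0 + 2 = 0 + 2 = 2)
1/r(C, -1699) = 1/(1424 - 1*(-1699)) = 1/(1424 + 1699) = 1/3123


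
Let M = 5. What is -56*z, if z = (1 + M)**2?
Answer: -2016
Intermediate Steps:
z = 36 (z = (1 + 5)**2 = 6**2 = 36)
-56*z = -56*36 = -2016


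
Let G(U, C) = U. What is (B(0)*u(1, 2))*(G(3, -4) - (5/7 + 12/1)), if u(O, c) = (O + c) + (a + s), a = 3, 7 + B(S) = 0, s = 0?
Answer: 408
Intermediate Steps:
B(S) = -7 (B(S) = -7 + 0 = -7)
u(O, c) = 3 + O + c (u(O, c) = (O + c) + (3 + 0) = (O + c) + 3 = 3 + O + c)
(B(0)*u(1, 2))*(G(3, -4) - (5/7 + 12/1)) = (-7*(3 + 1 + 2))*(3 - (5/7 + 12/1)) = (-7*6)*(3 - (5*(⅐) + 12*1)) = -42*(3 - (5/7 + 12)) = -42*(3 - 1*89/7) = -42*(3 - 89/7) = -42*(-68/7) = 408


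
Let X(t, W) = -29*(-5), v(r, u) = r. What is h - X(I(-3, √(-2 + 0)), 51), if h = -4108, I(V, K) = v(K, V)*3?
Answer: -4253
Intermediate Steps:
I(V, K) = 3*K (I(V, K) = K*3 = 3*K)
X(t, W) = 145
h - X(I(-3, √(-2 + 0)), 51) = -4108 - 1*145 = -4108 - 145 = -4253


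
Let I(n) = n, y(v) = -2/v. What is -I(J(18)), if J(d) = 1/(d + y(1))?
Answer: -1/16 ≈ -0.062500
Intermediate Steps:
J(d) = 1/(-2 + d) (J(d) = 1/(d - 2/1) = 1/(d - 2*1) = 1/(d - 2) = 1/(-2 + d))
-I(J(18)) = -1/(-2 + 18) = -1/16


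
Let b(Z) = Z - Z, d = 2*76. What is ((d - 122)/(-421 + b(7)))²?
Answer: 900/177241 ≈ 0.0050778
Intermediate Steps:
d = 152
b(Z) = 0
((d - 122)/(-421 + b(7)))² = ((152 - 122)/(-421 + 0))² = (30/(-421))² = (30*(-1/421))² = (-30/421)² = 900/177241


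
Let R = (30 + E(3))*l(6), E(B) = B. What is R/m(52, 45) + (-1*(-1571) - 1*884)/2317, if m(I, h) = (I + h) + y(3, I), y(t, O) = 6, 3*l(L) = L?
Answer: 223683/238651 ≈ 0.93728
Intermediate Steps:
l(L) = L/3
R = 66 (R = (30 + 3)*((⅓)*6) = 33*2 = 66)
m(I, h) = 6 + I + h (m(I, h) = (I + h) + 6 = 6 + I + h)
R/m(52, 45) + (-1*(-1571) - 1*884)/2317 = 66/(6 + 52 + 45) + (-1*(-1571) - 1*884)/2317 = 66/103 + (1571 - 884)*(1/2317) = 66*(1/103) + 687*(1/2317) = 66/103 + 687/2317 = 223683/238651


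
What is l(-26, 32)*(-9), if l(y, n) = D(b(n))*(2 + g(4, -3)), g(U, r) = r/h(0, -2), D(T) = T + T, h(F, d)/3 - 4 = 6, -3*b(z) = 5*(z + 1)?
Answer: 1881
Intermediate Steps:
b(z) = -5/3 - 5*z/3 (b(z) = -5*(z + 1)/3 = -5*(1 + z)/3 = -(5 + 5*z)/3 = -5/3 - 5*z/3)
h(F, d) = 30 (h(F, d) = 12 + 3*6 = 12 + 18 = 30)
D(T) = 2*T
g(U, r) = r/30
l(y, n) = -19/3 - 19*n/3 (l(y, n) = (2*(-5/3 - 5*n/3))*(2 + (1/30)*(-3)) = (-10/3 - 10*n/3)*(2 - ⅒) = (-10/3 - 10*n/3)*(19/10) = -19/3 - 19*n/3)
l(-26, 32)*(-9) = (-19/3 - 19/3*32)*(-9) = (-19/3 - 608/3)*(-9) = -209*(-9) = 1881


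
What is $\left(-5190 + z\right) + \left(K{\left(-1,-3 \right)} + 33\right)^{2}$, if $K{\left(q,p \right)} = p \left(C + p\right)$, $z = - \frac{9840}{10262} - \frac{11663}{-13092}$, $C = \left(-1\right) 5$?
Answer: $- \frac{130391345719}{67175052} \approx -1941.1$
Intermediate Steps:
$C = -5$
$z = - \frac{4569787}{67175052}$ ($z = \left(-9840\right) \frac{1}{10262} - - \frac{11663}{13092} = - \frac{4920}{5131} + \frac{11663}{13092} = - \frac{4569787}{67175052} \approx -0.068028$)
$K{\left(q,p \right)} = p \left(-5 + p\right)$
$\left(-5190 + z\right) + \left(K{\left(-1,-3 \right)} + 33\right)^{2} = \left(-5190 - \frac{4569787}{67175052}\right) + \left(- 3 \left(-5 - 3\right) + 33\right)^{2} = - \frac{348643089667}{67175052} + \left(\left(-3\right) \left(-8\right) + 33\right)^{2} = - \frac{348643089667}{67175052} + \left(24 + 33\right)^{2} = - \frac{348643089667}{67175052} + 57^{2} = - \frac{348643089667}{67175052} + 3249 = - \frac{130391345719}{67175052}$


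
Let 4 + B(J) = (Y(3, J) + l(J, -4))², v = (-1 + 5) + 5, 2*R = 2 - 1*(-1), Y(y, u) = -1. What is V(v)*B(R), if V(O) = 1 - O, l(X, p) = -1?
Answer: 0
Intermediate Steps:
R = 3/2 (R = (2 - 1*(-1))/2 = (2 + 1)/2 = (½)*3 = 3/2 ≈ 1.5000)
v = 9 (v = 4 + 5 = 9)
B(J) = 0 (B(J) = -4 + (-1 - 1)² = -4 + (-2)² = -4 + 4 = 0)
V(v)*B(R) = (1 - 1*9)*0 = (1 - 9)*0 = -8*0 = 0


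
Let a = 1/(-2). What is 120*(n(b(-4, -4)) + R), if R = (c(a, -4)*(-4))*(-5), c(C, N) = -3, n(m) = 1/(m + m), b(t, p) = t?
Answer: -7215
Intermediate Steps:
a = -1/2 ≈ -0.50000
n(m) = 1/(2*m)
R = -60 (R = -3*(-4)*(-5) = 12*(-5) = -60)
120*(n(b(-4, -4)) + R) = 120*((1/2)/(-4) - 60) = 120*((1/2)*(-1/4) - 60) = 120*(-1/8 - 60) = 120*(-481/8) = -7215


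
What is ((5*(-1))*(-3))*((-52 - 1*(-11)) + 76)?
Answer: 525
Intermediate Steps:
((5*(-1))*(-3))*((-52 - 1*(-11)) + 76) = (-5*(-3))*((-52 + 11) + 76) = 15*(-41 + 76) = 15*35 = 525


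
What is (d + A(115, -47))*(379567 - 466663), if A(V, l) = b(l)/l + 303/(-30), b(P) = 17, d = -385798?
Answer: 7896557838396/235 ≈ 3.3602e+10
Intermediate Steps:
A(V, l) = -101/10 + 17/l (A(V, l) = 17/l + 303/(-30) = 17/l + 303*(-1/30) = 17/l - 101/10 = -101/10 + 17/l)
(d + A(115, -47))*(379567 - 466663) = (-385798 + (-101/10 + 17/(-47)))*(379567 - 466663) = (-385798 + (-101/10 + 17*(-1/47)))*(-87096) = (-385798 + (-101/10 - 17/47))*(-87096) = (-385798 - 4917/470)*(-87096) = -181329977/470*(-87096) = 7896557838396/235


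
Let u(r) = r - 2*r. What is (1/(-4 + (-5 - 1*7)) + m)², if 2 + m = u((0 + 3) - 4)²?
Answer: 289/256 ≈ 1.1289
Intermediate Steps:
u(r) = -r
m = -1 (m = -2 + (-((0 + 3) - 4))² = -2 + (-(3 - 4))² = -2 + (-1*(-1))² = -2 + 1² = -2 + 1 = -1)
(1/(-4 + (-5 - 1*7)) + m)² = (1/(-4 + (-5 - 1*7)) - 1)² = (1/(-4 + (-5 - 7)) - 1)² = (1/(-4 - 12) - 1)² = (1/(-16) - 1)² = (-1/16 - 1)² = (-17/16)² = 289/256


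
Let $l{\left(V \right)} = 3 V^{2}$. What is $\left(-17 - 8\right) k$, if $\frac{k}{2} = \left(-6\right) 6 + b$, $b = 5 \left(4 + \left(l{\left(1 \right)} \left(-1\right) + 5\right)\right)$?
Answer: $300$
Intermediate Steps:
$b = 30$ ($b = 5 \left(4 + \left(3 \cdot 1^{2} \left(-1\right) + 5\right)\right) = 5 \left(4 + \left(3 \cdot 1 \left(-1\right) + 5\right)\right) = 5 \left(4 + \left(3 \left(-1\right) + 5\right)\right) = 5 \left(4 + \left(-3 + 5\right)\right) = 5 \left(4 + 2\right) = 5 \cdot 6 = 30$)
$k = -12$ ($k = 2 \left(\left(-6\right) 6 + 30\right) = 2 \left(-36 + 30\right) = 2 \left(-6\right) = -12$)
$\left(-17 - 8\right) k = \left(-17 - 8\right) \left(-12\right) = \left(-25\right) \left(-12\right) = 300$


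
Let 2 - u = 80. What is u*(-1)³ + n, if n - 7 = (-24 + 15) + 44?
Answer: 120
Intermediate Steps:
n = 42 (n = 7 + ((-24 + 15) + 44) = 7 + (-9 + 44) = 7 + 35 = 42)
u = -78 (u = 2 - 1*80 = 2 - 80 = -78)
u*(-1)³ + n = -78*(-1)³ + 42 = -78*(-1) + 42 = 78 + 42 = 120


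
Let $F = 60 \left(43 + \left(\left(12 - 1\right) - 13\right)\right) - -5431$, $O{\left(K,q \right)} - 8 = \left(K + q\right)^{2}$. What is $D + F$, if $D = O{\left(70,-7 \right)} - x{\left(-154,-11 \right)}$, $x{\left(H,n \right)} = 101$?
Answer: $11767$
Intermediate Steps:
$O{\left(K,q \right)} = 8 + \left(K + q\right)^{2}$
$F = 7891$ ($F = 60 \left(43 + \left(11 - 13\right)\right) + 5431 = 60 \left(43 - 2\right) + 5431 = 60 \cdot 41 + 5431 = 2460 + 5431 = 7891$)
$D = 3876$ ($D = \left(8 + \left(70 - 7\right)^{2}\right) - 101 = \left(8 + 63^{2}\right) - 101 = \left(8 + 3969\right) - 101 = 3977 - 101 = 3876$)
$D + F = 3876 + 7891 = 11767$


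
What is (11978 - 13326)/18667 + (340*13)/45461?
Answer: 1632824/65278499 ≈ 0.025013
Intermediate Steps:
(11978 - 13326)/18667 + (340*13)/45461 = -1348*1/18667 + 4420*(1/45461) = -1348/18667 + 340/3497 = 1632824/65278499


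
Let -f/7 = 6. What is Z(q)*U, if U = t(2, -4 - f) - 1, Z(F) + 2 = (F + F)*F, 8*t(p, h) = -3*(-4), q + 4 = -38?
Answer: 1763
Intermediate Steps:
f = -42 (f = -7*6 = -42)
q = -42 (q = -4 - 38 = -42)
t(p, h) = 3/2 (t(p, h) = (-3*(-4))/8 = (1/8)*12 = 3/2)
Z(F) = -2 + 2*F**2 (Z(F) = -2 + (F + F)*F = -2 + (2*F)*F = -2 + 2*F**2)
U = 1/2 (U = 3/2 - 1 = 1/2 ≈ 0.50000)
Z(q)*U = (-2 + 2*(-42)**2)*(1/2) = (-2 + 2*1764)*(1/2) = (-2 + 3528)*(1/2) = 3526*(1/2) = 1763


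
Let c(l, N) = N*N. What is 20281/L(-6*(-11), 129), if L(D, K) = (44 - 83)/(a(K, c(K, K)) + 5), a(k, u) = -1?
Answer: -81124/39 ≈ -2080.1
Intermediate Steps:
c(l, N) = N**2
L(D, K) = -39/4 (L(D, K) = (44 - 83)/(-1 + 5) = -39/4)
20281/L(-6*(-11), 129) = 20281/(-39/4) = 20281*(-4/39) = -81124/39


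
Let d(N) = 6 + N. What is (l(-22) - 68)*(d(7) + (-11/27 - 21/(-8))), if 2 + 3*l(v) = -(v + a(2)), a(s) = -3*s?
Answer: -292543/324 ≈ -902.91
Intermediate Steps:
l(v) = 4/3 - v/3 (l(v) = -⅔ + (-(v - 3*2))/3 = -⅔ + (-(v - 6))/3 = -⅔ + (-(-6 + v))/3 = -⅔ + (6 - v)/3 = -⅔ + (2 - v/3) = 4/3 - v/3)
(l(-22) - 68)*(d(7) + (-11/27 - 21/(-8))) = ((4/3 - ⅓*(-22)) - 68)*((6 + 7) + (-11/27 - 21/(-8))) = ((4/3 + 22/3) - 68)*(13 + (-11*1/27 - 21*(-⅛))) = (26/3 - 68)*(13 + (-11/27 + 21/8)) = -178*(13 + 479/216)/3 = -178/3*3287/216 = -292543/324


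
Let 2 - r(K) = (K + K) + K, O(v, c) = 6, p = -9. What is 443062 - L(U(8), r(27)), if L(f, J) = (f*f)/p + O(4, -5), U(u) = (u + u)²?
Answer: 4053040/9 ≈ 4.5034e+5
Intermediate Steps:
U(u) = 4*u² (U(u) = (2*u)² = 4*u²)
r(K) = 2 - 3*K (r(K) = 2 - ((K + K) + K) = 2 - (2*K + K) = 2 - 3*K)
L(f, J) = 6 - f²/9 (L(f, J) = (f*f)/(-9) + 6 = -f²/9 + 6 = 6 - f²/9)
443062 - L(U(8), r(27)) = 443062 - (6 - (4*8²)²/9) = 443062 - (6 - (4*64)²/9) = 443062 - (6 - ⅑*256²) = 443062 - (6 - ⅑*65536) = 443062 - (6 - 65536/9) = 443062 - 1*(-65482/9) = 443062 + 65482/9 = 4053040/9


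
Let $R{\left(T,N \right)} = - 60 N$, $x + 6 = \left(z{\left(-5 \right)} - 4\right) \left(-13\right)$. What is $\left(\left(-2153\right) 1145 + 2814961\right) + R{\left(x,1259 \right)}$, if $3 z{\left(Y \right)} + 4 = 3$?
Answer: $274236$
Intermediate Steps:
$z{\left(Y \right)} = - \frac{1}{3}$ ($z{\left(Y \right)} = - \frac{4}{3} + \frac{1}{3} \cdot 3 = - \frac{4}{3} + 1 = - \frac{1}{3}$)
$x = \frac{151}{3}$ ($x = -6 + \left(- \frac{1}{3} - 4\right) \left(-13\right) = -6 - - \frac{169}{3} = -6 + \frac{169}{3} = \frac{151}{3} \approx 50.333$)
$\left(\left(-2153\right) 1145 + 2814961\right) + R{\left(x,1259 \right)} = \left(\left(-2153\right) 1145 + 2814961\right) - 75540 = \left(-2465185 + 2814961\right) - 75540 = 349776 - 75540 = 274236$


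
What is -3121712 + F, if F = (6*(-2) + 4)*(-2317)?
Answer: -3103176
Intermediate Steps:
F = 18536 (F = (-12 + 4)*(-2317) = -8*(-2317) = 18536)
-3121712 + F = -3121712 + 18536 = -3103176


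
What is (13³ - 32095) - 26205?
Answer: -56103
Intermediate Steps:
(13³ - 32095) - 26205 = (2197 - 32095) - 26205 = -29898 - 26205 = -56103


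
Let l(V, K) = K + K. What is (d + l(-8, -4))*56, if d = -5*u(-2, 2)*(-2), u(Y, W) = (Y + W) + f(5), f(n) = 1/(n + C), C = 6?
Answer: -4368/11 ≈ -397.09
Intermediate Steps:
f(n) = 1/(6 + n) (f(n) = 1/(n + 6) = 1/(6 + n))
l(V, K) = 2*K
u(Y, W) = 1/11 + W + Y (u(Y, W) = (Y + W) + 1/(6 + 5) = (W + Y) + 1/11 = 1/11 + W + Y)
d = 10/11 (d = -5*(1/11 + 2 - 2)*(-2) = -5*1/11*(-2) = -5/11*(-2) = 10/11 ≈ 0.90909)
(d + l(-8, -4))*56 = (10/11 + 2*(-4))*56 = (10/11 - 8)*56 = -78/11*56 = -4368/11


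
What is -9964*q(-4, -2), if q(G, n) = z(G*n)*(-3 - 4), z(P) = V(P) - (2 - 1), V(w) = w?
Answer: 488236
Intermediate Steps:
z(P) = -1 + P (z(P) = P - (2 - 1) = P - 1*1 = P - 1 = -1 + P)
q(G, n) = 7 - 7*G*n (q(G, n) = (-1 + G*n)*(-3 - 4) = (-1 + G*n)*(-7) = 7 - 7*G*n)
-9964*q(-4, -2) = -9964*(7 - 7*(-4)*(-2)) = -9964*(7 - 56) = -9964*(-49) = 488236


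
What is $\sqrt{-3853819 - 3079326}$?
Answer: $i \sqrt{6933145} \approx 2633.1 i$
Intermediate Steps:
$\sqrt{-3853819 - 3079326} = \sqrt{-6933145} = i \sqrt{6933145}$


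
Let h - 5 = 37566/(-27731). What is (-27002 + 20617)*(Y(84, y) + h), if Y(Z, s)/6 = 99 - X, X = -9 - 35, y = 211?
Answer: -152565022495/27731 ≈ -5.5016e+6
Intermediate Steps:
X = -44
h = 101089/27731 (h = 5 + 37566/(-27731) = 5 + 37566*(-1/27731) = 5 - 37566/27731 = 101089/27731 ≈ 3.6453)
Y(Z, s) = 858 (Y(Z, s) = 6*(99 - 1*(-44)) = 6*(99 + 44) = 6*143 = 858)
(-27002 + 20617)*(Y(84, y) + h) = (-27002 + 20617)*(858 + 101089/27731) = -6385*23894287/27731 = -152565022495/27731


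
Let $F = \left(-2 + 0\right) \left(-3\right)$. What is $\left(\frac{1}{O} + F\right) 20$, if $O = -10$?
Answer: $118$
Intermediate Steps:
$F = 6$ ($F = \left(-2\right) \left(-3\right) = 6$)
$\left(\frac{1}{O} + F\right) 20 = \left(\frac{1}{-10} + 6\right) 20 = \left(- \frac{1}{10} + 6\right) 20 = \frac{59}{10} \cdot 20 = 118$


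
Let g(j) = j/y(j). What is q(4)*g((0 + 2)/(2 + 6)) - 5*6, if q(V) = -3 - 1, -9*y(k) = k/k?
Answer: -21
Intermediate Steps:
y(k) = -⅑ (y(k) = -k/(9*k) = -⅑*1 = -⅑)
q(V) = -4
g(j) = -9*j (g(j) = j/(-⅑) = j*(-9) = -9*j)
q(4)*g((0 + 2)/(2 + 6)) - 5*6 = -(-36)*(0 + 2)/(2 + 6) - 5*6 = -(-36)*2/8 - 30 = -(-36)*2*(⅛) - 30 = -(-36)/4 - 30 = -4*(-9/4) - 30 = 9 - 30 = -21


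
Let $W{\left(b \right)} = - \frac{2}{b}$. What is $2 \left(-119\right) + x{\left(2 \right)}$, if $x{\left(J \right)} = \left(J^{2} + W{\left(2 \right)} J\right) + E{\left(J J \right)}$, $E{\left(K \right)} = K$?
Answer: $-232$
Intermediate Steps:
$x{\left(J \right)} = - J + 2 J^{2}$ ($x{\left(J \right)} = \left(J^{2} + - \frac{2}{2} J\right) + J J = \left(J^{2} + \left(-2\right) \frac{1}{2} J\right) + J^{2} = \left(J^{2} - J\right) + J^{2} = - J + 2 J^{2}$)
$2 \left(-119\right) + x{\left(2 \right)} = 2 \left(-119\right) + 2 \left(-1 + 2 \cdot 2\right) = -238 + 2 \left(-1 + 4\right) = -238 + 2 \cdot 3 = -238 + 6 = -232$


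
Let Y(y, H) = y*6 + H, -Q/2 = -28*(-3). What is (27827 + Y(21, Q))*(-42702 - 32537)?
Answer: -2090515615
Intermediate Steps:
Q = -168 (Q = -(-56)*(-3) = -2*84 = -168)
Y(y, H) = H + 6*y (Y(y, H) = 6*y + H = H + 6*y)
(27827 + Y(21, Q))*(-42702 - 32537) = (27827 + (-168 + 6*21))*(-42702 - 32537) = (27827 + (-168 + 126))*(-75239) = (27827 - 42)*(-75239) = 27785*(-75239) = -2090515615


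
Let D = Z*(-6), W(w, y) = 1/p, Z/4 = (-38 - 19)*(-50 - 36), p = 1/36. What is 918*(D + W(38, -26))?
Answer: -107967816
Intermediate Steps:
p = 1/36 ≈ 0.027778
Z = 19608 (Z = 4*((-38 - 19)*(-50 - 36)) = 4*(-57*(-86)) = 4*4902 = 19608)
W(w, y) = 36 (W(w, y) = 1/(1/36) = 36)
D = -117648 (D = 19608*(-6) = -117648)
918*(D + W(38, -26)) = 918*(-117648 + 36) = 918*(-117612) = -107967816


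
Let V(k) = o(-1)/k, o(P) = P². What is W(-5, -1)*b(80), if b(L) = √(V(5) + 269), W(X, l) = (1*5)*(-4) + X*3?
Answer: -7*√6730 ≈ -574.26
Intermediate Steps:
W(X, l) = -20 + 3*X (W(X, l) = 5*(-4) + 3*X = -20 + 3*X)
V(k) = 1/k (V(k) = (-1)²/k = 1/k)
b(L) = √6730/5 (b(L) = √(1/5 + 269) = √(⅕ + 269) = √(1346/5) = √6730/5)
W(-5, -1)*b(80) = (-20 + 3*(-5))*(√6730/5) = (-20 - 15)*(√6730/5) = -7*√6730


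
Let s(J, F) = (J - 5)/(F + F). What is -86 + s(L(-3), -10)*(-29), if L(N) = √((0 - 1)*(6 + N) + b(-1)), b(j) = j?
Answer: -373/4 + 29*I/10 ≈ -93.25 + 2.9*I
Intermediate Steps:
L(N) = √(-7 - N) (L(N) = √((0 - 1)*(6 + N) - 1) = √(-(6 + N) - 1) = √((-6 - N) - 1) = √(-7 - N))
s(J, F) = (-5 + J)/(2*F) (s(J, F) = (-5 + J)/((2*F)) = (-5 + J)*(1/(2*F)) = (-5 + J)/(2*F))
-86 + s(L(-3), -10)*(-29) = -86 + ((½)*(-5 + √(-7 - 1*(-3)))/(-10))*(-29) = -86 + ((½)*(-⅒)*(-5 + √(-7 + 3)))*(-29) = -86 + ((½)*(-⅒)*(-5 + √(-4)))*(-29) = -86 + ((½)*(-⅒)*(-5 + 2*I))*(-29) = -86 + (¼ - I/10)*(-29) = -86 + (-29/4 + 29*I/10) = -373/4 + 29*I/10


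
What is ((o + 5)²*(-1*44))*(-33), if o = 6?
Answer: 175692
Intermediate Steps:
((o + 5)²*(-1*44))*(-33) = ((6 + 5)²*(-1*44))*(-33) = (11²*(-44))*(-33) = (121*(-44))*(-33) = -5324*(-33) = 175692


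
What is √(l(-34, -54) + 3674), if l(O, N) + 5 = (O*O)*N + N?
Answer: I*√58809 ≈ 242.51*I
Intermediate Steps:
l(O, N) = -5 + N + N*O² (l(O, N) = -5 + ((O*O)*N + N) = -5 + (O²*N + N) = -5 + (N*O² + N) = -5 + (N + N*O²) = -5 + N + N*O²)
√(l(-34, -54) + 3674) = √((-5 - 54 - 54*(-34)²) + 3674) = √((-5 - 54 - 54*1156) + 3674) = √((-5 - 54 - 62424) + 3674) = √(-62483 + 3674) = √(-58809) = I*√58809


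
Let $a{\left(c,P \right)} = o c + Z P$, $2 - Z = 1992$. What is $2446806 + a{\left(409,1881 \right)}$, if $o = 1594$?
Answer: $-644438$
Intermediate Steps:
$Z = -1990$ ($Z = 2 - 1992 = -1990$)
$a{\left(c,P \right)} = - 1990 P + 1594 c$ ($a{\left(c,P \right)} = 1594 c - 1990 P = - 1990 P + 1594 c$)
$2446806 + a{\left(409,1881 \right)} = 2446806 + \left(\left(-1990\right) 1881 + 1594 \cdot 409\right) = 2446806 + \left(-3743190 + 651946\right) = 2446806 - 3091244 = -644438$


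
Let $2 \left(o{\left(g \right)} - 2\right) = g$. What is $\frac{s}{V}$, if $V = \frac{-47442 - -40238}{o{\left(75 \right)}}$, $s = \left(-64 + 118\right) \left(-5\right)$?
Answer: $\frac{10665}{7204} \approx 1.4804$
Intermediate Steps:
$o{\left(g \right)} = 2 + \frac{g}{2}$
$s = -270$ ($s = 54 \left(-5\right) = -270$)
$V = - \frac{14408}{79}$ ($V = \frac{-47442 - -40238}{2 + \frac{1}{2} \cdot 75} = \frac{-47442 + 40238}{2 + \frac{75}{2}} = - \frac{7204}{\frac{79}{2}} = \left(-7204\right) \frac{2}{79} = - \frac{14408}{79} \approx -182.38$)
$\frac{s}{V} = - \frac{270}{- \frac{14408}{79}} = \left(-270\right) \left(- \frac{79}{14408}\right) = \frac{10665}{7204}$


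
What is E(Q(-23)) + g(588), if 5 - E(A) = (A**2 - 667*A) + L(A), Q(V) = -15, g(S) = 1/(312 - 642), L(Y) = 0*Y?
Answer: -3374251/330 ≈ -10225.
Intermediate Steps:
L(Y) = 0
g(S) = -1/330 (g(S) = 1/(-330) = -1/330)
E(A) = 5 - A**2 + 667*A (E(A) = 5 - ((A**2 - 667*A) + 0) = 5 - (A**2 - 667*A) = 5 + (-A**2 + 667*A) = 5 - A**2 + 667*A)
E(Q(-23)) + g(588) = (5 - 1*(-15)**2 + 667*(-15)) - 1/330 = (5 - 1*225 - 10005) - 1/330 = (5 - 225 - 10005) - 1/330 = -10225 - 1/330 = -3374251/330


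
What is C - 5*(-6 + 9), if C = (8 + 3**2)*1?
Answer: 2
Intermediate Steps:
C = 17 (C = (8 + 9)*1 = 17*1 = 17)
C - 5*(-6 + 9) = 17 - 5*(-6 + 9) = 17 - 5*3 = 17 - 15 = 2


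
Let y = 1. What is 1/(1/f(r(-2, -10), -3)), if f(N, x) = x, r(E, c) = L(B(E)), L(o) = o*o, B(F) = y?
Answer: -3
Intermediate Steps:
B(F) = 1
L(o) = o²
r(E, c) = 1 (r(E, c) = 1² = 1)
1/(1/f(r(-2, -10), -3)) = 1/(1/(-3)) = 1/(-⅓) = -3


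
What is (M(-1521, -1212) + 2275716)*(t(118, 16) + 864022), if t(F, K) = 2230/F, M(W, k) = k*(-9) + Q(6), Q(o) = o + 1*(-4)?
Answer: 116568564604538/59 ≈ 1.9757e+12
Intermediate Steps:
Q(o) = -4 + o (Q(o) = o - 4 = -4 + o)
M(W, k) = 2 - 9*k (M(W, k) = k*(-9) + (-4 + 6) = -9*k + 2 = 2 - 9*k)
(M(-1521, -1212) + 2275716)*(t(118, 16) + 864022) = ((2 - 9*(-1212)) + 2275716)*(2230/118 + 864022) = ((2 + 10908) + 2275716)*(2230*(1/118) + 864022) = (10910 + 2275716)*(1115/59 + 864022) = 2286626*(50978413/59) = 116568564604538/59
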